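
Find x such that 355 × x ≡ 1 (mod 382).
99

gcd(355, 382) = 1, so the inverse exists.
Extended Euclidean algorithm on (382, 355):
382 = 1 × 355 + 27  ⟹  27 = (1)·382 + (-1)·355
355 = 13 × 27 + 4  ⟹  4 = (-13)·382 + (14)·355
27 = 6 × 4 + 3  ⟹  3 = (79)·382 + (-85)·355
4 = 1 × 3 + 1  ⟹  1 = (-92)·382 + (99)·355
So (99)·355 ≡ 1 (mod 382), i.e. 355^(-1) ≡ 99 (mod 382).
Check: 355 × 99 = 35145 ≡ 1 (mod 382)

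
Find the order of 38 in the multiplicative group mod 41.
8

41 is prime, so ord(38) divides φ(41) = 40.
Divisors of 40: 1, 2, 4, 5, 8, 10, 20, 40.
Repeated squaring: 38^1 ≡ 38, 38^2 ≡ 9, 38^4 ≡ 40, 38^8 ≡ 1, 38^16 ≡ 1, 38^32 ≡ 1 (mod 41).
Test 38^d mod 41 for each divisor d in increasing order:
38^1 ≡ 38
38^2 ≡ 9
38^4 ≡ 40
38^5 = 38^4·38^1 ≡ 3
38^8 ≡ 1  ← first divisor giving 1
The order is 8.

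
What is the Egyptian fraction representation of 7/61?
1/9 + 1/275 + 1/150975

Greedy algorithm:
7/61: ceiling(61/7) = 9, use 1/9
2/549: ceiling(549/2) = 275, use 1/275
1/150975: ceiling(150975/1) = 150975, use 1/150975
Result: 7/61 = 1/9 + 1/275 + 1/150975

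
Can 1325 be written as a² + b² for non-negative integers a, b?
10² + 35² (a=10, b=35)

Factorization: 1325 = 5^2 × 53
By Fermat: n is sum of two squares iff every prime p ≡ 3 (mod 4) appears to even power.
All primes ≡ 3 (mod 4) appear to even power.
Search a = 0, 1, 2, … for 1325 - a² a perfect square: first hit at a = 10: 1325 - 100 = 1225 = 35².
1325 = 10² + 35² = 100 + 1225 ✓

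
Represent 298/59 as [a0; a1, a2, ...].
[5; 19, 1, 2]

Euclidean algorithm steps:
298 = 5 × 59 + 3
59 = 19 × 3 + 2
3 = 1 × 2 + 1
2 = 2 × 1 + 0
Continued fraction: [5; 19, 1, 2]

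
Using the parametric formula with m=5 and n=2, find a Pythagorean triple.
(21, 20, 29)

Euclid's formula: a = m² - n², b = 2mn, c = m² + n²
m = 5, n = 2
a = 5² - 2² = 25 - 4 = 21
b = 2 × 5 × 2 = 20
c = 5² + 2² = 25 + 4 = 29
Verification: 21² + 20² = 441 + 400 = 841 = 29² ✓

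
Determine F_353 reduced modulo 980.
813

Matrix identity: Q^n = [[F_(n+1), F_n], [F_n, F_(n-1)]] with Q = [[1,1],[1,0]].
n = 353 = 101100001₂. Square-and-multiply, entries mod 980:
Q^1 = [[1,1],[1,0]]
Q^2 = (Q^1)² = [[2,1],[1,1]]
Q^5 = (Q^2)²·Q = [[8,5],[5,3]]
Q^11 = (Q^5)²·Q = [[144,89],[89,55]]
Q^22 = (Q^11)² = [[237,71],[71,166]]
Q^44 = (Q^22)² = [[450,193],[193,257]]
Q^88 = (Q^44)² = [[629,231],[231,398]]
Q^176 = (Q^88)² = [[162,77],[77,85]]
Q^353 = (Q^176)²·Q = [[232,813],[813,399]]
F_353 mod 980 = Q^353[0][1] = 813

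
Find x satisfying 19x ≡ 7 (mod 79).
x ≡ 17 (mod 79)

gcd(19, 79) = 1, which divides 7, so solutions exist.
Find 19^(-1) mod 79 by the extended Euclidean algorithm:
79 = 4 × 19 + 3  ⟹  3 = (1)·79 + (-4)·19
19 = 6 × 3 + 1  ⟹  1 = (-6)·79 + (25)·19
So (25)·19 ≡ 1 (mod 79), i.e. 19^(-1) ≡ 25 (mod 79).
x ≡ 25 × 7 = 175 ≡ 17 (mod 79).
Check: 19 × 17 = 323 ≡ 7 (mod 79).
Unique solution: x ≡ 17 (mod 79)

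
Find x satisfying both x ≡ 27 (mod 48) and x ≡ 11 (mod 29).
939

Using Chinese Remainder Theorem:
M = 48 × 29 = 1392
M1 = 29, M2 = 48
y1 = 29^(-1) mod 48 = 5
y2 = 48^(-1) mod 29 = 26
x = (27×29×5 + 11×48×26) mod 1392 = 939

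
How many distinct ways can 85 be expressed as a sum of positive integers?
30167357

p(n) counts ways to write n as a sum of positive integers (order ignored).
Euler's pentagonal recurrence: p(k) = p(k-1) + p(k-2) - p(k-5) - p(k-7) + p(k-12) + p(k-15) - ... (offsets j(3j∓1)/2, signs ++--, p(0)=1, p(<0)=0).
DP table for k = 0..84: p(0)=1, p(1)=1, p(2)=2, p(3)=3, p(4)=5, p(5)=7, p(6)=11, p(7)=15, p(8)=22, p(9)=30, p(10)=42, p(11)=56, p(12)=77, p(13)=101, p(14)=135, p(15)=176, p(16)=231, p(17)=297, p(18)=385, p(19)=490, p(20)=627, p(21)=792, p(22)=1002, p(23)=1255, p(24)=1575, p(25)=1958, p(26)=2436, p(27)=3010, p(28)=3718, p(29)=4565, p(30)=5604, p(31)=6842, p(32)=8349, p(33)=10143, p(34)=12310, p(35)=14883, p(36)=17977, p(37)=21637, p(38)=26015, p(39)=31185, p(40)=37338, p(41)=44583, p(42)=53174, p(43)=63261, p(44)=75175, p(45)=89134, p(46)=105558, p(47)=124754, p(48)=147273, p(49)=173525, p(50)=204226, p(51)=239943, p(52)=281589, p(53)=329931, p(54)=386155, p(55)=451276, p(56)=526823, p(57)=614154, p(58)=715220, p(59)=831820, p(60)=966467, p(61)=1121505, p(62)=1300156, p(63)=1505499, p(64)=1741630, p(65)=2012558, p(66)=2323520, p(67)=2679689, p(68)=3087735, p(69)=3554345, p(70)=4087968, p(71)=4697205, p(72)=5392783, p(73)=6185689, p(74)=7089500, p(75)=8118264, p(76)=9289091, p(77)=10619863, p(78)=12132164, p(79)=13848650, p(80)=15796476, p(81)=18004327, p(82)=20506255, p(83)=23338469, p(84)=26543660.
Final step: p(85) = p(84) + p(83) - p(80) - p(78) + p(73) + p(70) - p(63) - p(59) + p(50) + p(45) - p(34) - p(28) + p(15) + p(8)
= 26543660 + 23338469 - 15796476 - 12132164 + 6185689 + 4087968 - 1505499 - 831820 + 204226 + 89134 - 12310 - 3718 + 176 + 22
= 30167357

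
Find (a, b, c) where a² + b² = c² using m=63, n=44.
(2033, 5544, 5905)

Euclid's formula: a = m² - n², b = 2mn, c = m² + n²
m = 63, n = 44
a = 63² - 44² = 3969 - 1936 = 2033
b = 2 × 63 × 44 = 5544
c = 63² + 44² = 3969 + 1936 = 5905
Verification: 2033² + 5544² = 4133089 + 30735936 = 34869025 = 5905² ✓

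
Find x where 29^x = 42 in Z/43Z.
21

Baby-step giant-step with step n = ⌈√43⌉ = 7.
Baby steps 29^j mod 43 (j:value) for j=0..6: 0:1, 1:29, 2:24, 3:8, 4:17, 5:20, 6:21.
Giant-step multiplier: 29^(-7) ≡ 29^(42-7) = 29^35 ≡ 37 (mod 43).
Giant steps γ_i = 42·37^i mod 43: γ_0=42, γ_1=6, γ_2=7, γ_3=1 (in table at j=0).
x = i·n + j = 3·7 + 0 = 21.
Check: 29^21 ≡ 42 (mod 43).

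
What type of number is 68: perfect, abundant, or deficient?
deficient

Proper divisors of 68: sum = 1 + 2 + 4 + 17 + 34 = 58
Since 58 < 68, 68 is deficient.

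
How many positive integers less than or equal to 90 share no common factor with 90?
24

90 = 2 × 3^2 × 5
φ(n) = n × ∏(1 - 1/p) for each prime p dividing n
φ(90) = 90 × (1 - 1/2) × (1 - 1/3) × (1 - 1/5) = 24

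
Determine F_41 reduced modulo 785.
91

Matrix identity: Q^n = [[F_(n+1), F_n], [F_n, F_(n-1)]] with Q = [[1,1],[1,0]].
n = 41 = 101001₂. Square-and-multiply, entries mod 785:
Q^1 = [[1,1],[1,0]]
Q^2 = (Q^1)² = [[2,1],[1,1]]
Q^5 = (Q^2)²·Q = [[8,5],[5,3]]
Q^10 = (Q^5)² = [[89,55],[55,34]]
Q^20 = (Q^10)² = [[741,485],[485,256]]
Q^41 = (Q^20)²·Q = [[76,91],[91,770]]
F_41 mod 785 = Q^41[0][1] = 91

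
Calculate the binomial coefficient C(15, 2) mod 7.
0

Using Lucas' theorem:
Write n=15 and k=2 in base 7:
n in base 7: [2, 1]
k in base 7: [0, 2]
C(15,2) mod 7 = ∏ C(n_i, k_i) mod 7
Digit binomials (mod 7): C(2,0) = 1; C(1,2) = 0 (k_i > n_i)
Product: 1 × 0 = 0 ≡ 0 (mod 7)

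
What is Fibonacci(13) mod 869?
233

Matrix identity: Q^n = [[F_(n+1), F_n], [F_n, F_(n-1)]] with Q = [[1,1],[1,0]].
n = 13 = 1101₂. Square-and-multiply, entries mod 869:
Q^1 = [[1,1],[1,0]]
Q^3 = (Q^1)²·Q = [[3,2],[2,1]]
Q^6 = (Q^3)² = [[13,8],[8,5]]
Q^13 = (Q^6)²·Q = [[377,233],[233,144]]
F_13 mod 869 = Q^13[0][1] = 233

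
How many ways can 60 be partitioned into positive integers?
966467

p(n) counts ways to write n as a sum of positive integers (order ignored).
Euler's pentagonal recurrence: p(k) = p(k-1) + p(k-2) - p(k-5) - p(k-7) + p(k-12) + p(k-15) - ... (offsets j(3j∓1)/2, signs ++--, p(0)=1, p(<0)=0).
DP table for k = 0..59: p(0)=1, p(1)=1, p(2)=2, p(3)=3, p(4)=5, p(5)=7, p(6)=11, p(7)=15, p(8)=22, p(9)=30, p(10)=42, p(11)=56, p(12)=77, p(13)=101, p(14)=135, p(15)=176, p(16)=231, p(17)=297, p(18)=385, p(19)=490, p(20)=627, p(21)=792, p(22)=1002, p(23)=1255, p(24)=1575, p(25)=1958, p(26)=2436, p(27)=3010, p(28)=3718, p(29)=4565, p(30)=5604, p(31)=6842, p(32)=8349, p(33)=10143, p(34)=12310, p(35)=14883, p(36)=17977, p(37)=21637, p(38)=26015, p(39)=31185, p(40)=37338, p(41)=44583, p(42)=53174, p(43)=63261, p(44)=75175, p(45)=89134, p(46)=105558, p(47)=124754, p(48)=147273, p(49)=173525, p(50)=204226, p(51)=239943, p(52)=281589, p(53)=329931, p(54)=386155, p(55)=451276, p(56)=526823, p(57)=614154, p(58)=715220, p(59)=831820.
Final step: p(60) = p(59) + p(58) - p(55) - p(53) + p(48) + p(45) - p(38) - p(34) + p(25) + p(20) - p(9) - p(3)
= 831820 + 715220 - 451276 - 329931 + 147273 + 89134 - 26015 - 12310 + 1958 + 627 - 30 - 3
= 966467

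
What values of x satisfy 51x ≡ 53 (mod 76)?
x ≡ 7 (mod 76)

gcd(51, 76) = 1, which divides 53, so solutions exist.
Find 51^(-1) mod 76 by the extended Euclidean algorithm:
76 = 1 × 51 + 25  ⟹  25 = (1)·76 + (-1)·51
51 = 2 × 25 + 1  ⟹  1 = (-2)·76 + (3)·51
So (3)·51 ≡ 1 (mod 76), i.e. 51^(-1) ≡ 3 (mod 76).
x ≡ 3 × 53 = 159 ≡ 7 (mod 76).
Check: 51 × 7 = 357 ≡ 53 (mod 76).
Unique solution: x ≡ 7 (mod 76)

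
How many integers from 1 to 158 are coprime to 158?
78

158 = 2 × 79
φ(n) = n × ∏(1 - 1/p) for each prime p dividing n
φ(158) = 158 × (1 - 1/2) × (1 - 1/79) = 78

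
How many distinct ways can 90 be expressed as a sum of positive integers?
56634173

p(n) counts ways to write n as a sum of positive integers (order ignored).
Euler's pentagonal recurrence: p(k) = p(k-1) + p(k-2) - p(k-5) - p(k-7) + p(k-12) + p(k-15) - ... (offsets j(3j∓1)/2, signs ++--, p(0)=1, p(<0)=0).
DP table for k = 0..89: p(0)=1, p(1)=1, p(2)=2, p(3)=3, p(4)=5, p(5)=7, p(6)=11, p(7)=15, p(8)=22, p(9)=30, p(10)=42, p(11)=56, p(12)=77, p(13)=101, p(14)=135, p(15)=176, p(16)=231, p(17)=297, p(18)=385, p(19)=490, p(20)=627, p(21)=792, p(22)=1002, p(23)=1255, p(24)=1575, p(25)=1958, p(26)=2436, p(27)=3010, p(28)=3718, p(29)=4565, p(30)=5604, p(31)=6842, p(32)=8349, p(33)=10143, p(34)=12310, p(35)=14883, p(36)=17977, p(37)=21637, p(38)=26015, p(39)=31185, p(40)=37338, p(41)=44583, p(42)=53174, p(43)=63261, p(44)=75175, p(45)=89134, p(46)=105558, p(47)=124754, p(48)=147273, p(49)=173525, p(50)=204226, p(51)=239943, p(52)=281589, p(53)=329931, p(54)=386155, p(55)=451276, p(56)=526823, p(57)=614154, p(58)=715220, p(59)=831820, p(60)=966467, p(61)=1121505, p(62)=1300156, p(63)=1505499, p(64)=1741630, p(65)=2012558, p(66)=2323520, p(67)=2679689, p(68)=3087735, p(69)=3554345, p(70)=4087968, p(71)=4697205, p(72)=5392783, p(73)=6185689, p(74)=7089500, p(75)=8118264, p(76)=9289091, p(77)=10619863, p(78)=12132164, p(79)=13848650, p(80)=15796476, p(81)=18004327, p(82)=20506255, p(83)=23338469, p(84)=26543660, p(85)=30167357, p(86)=34262962, p(87)=38887673, p(88)=44108109, p(89)=49995925.
Final step: p(90) = p(89) + p(88) - p(85) - p(83) + p(78) + p(75) - p(68) - p(64) + p(55) + p(50) - p(39) - p(33) + p(20) + p(13)
= 49995925 + 44108109 - 30167357 - 23338469 + 12132164 + 8118264 - 3087735 - 1741630 + 451276 + 204226 - 31185 - 10143 + 627 + 101
= 56634173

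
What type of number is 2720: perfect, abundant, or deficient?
abundant

Proper divisors of 2720: sum = 1 + 2 + 4 + 5 + 8 + 10 + 16 + 17 + ... + 340 + 544 + 680 + 1360 (23 divisors) = 4084
Since 4084 > 2720, 2720 is abundant.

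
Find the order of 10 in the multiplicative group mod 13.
6

13 is prime, so ord(10) divides φ(13) = 12.
Divisors of 12: 1, 2, 3, 4, 6, 12.
Repeated squaring: 10^1 ≡ 10, 10^2 ≡ 9, 10^4 ≡ 3, 10^8 ≡ 9 (mod 13).
Test 10^d mod 13 for each divisor d in increasing order:
10^1 ≡ 10
10^2 ≡ 9
10^3 = 10^2·10^1 ≡ 12
10^4 ≡ 3
10^6 = 10^4·10^2 ≡ 1  ← first divisor giving 1
The order is 6.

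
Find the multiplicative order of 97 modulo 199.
198

199 is prime, so ord(97) divides φ(199) = 198.
Divisors of 198: 1, 2, 3, 6, 9, 11, 18, 22, 33, 66, 99, 198.
Repeated squaring: 97^1 ≡ 97, 97^2 ≡ 56, 97^4 ≡ 151, 97^8 ≡ 115, 97^16 ≡ 91, 97^32 ≡ 122, 97^64 ≡ 158, 97^128 ≡ 89 (mod 199).
Test 97^d mod 199 for each divisor d in increasing order:
97^1 ≡ 97
97^2 ≡ 56
97^3 = 97^2·97^1 ≡ 59
97^6 = 97^4·97^2 ≡ 98
97^9 = 97^8·97^1 ≡ 11
97^11 = 97^8·97^2·97^1 ≡ 19
97^18 = 97^16·97^2 ≡ 121
97^22 = 97^16·97^4·97^2 ≡ 162
97^33 = 97^32·97^1 ≡ 93
97^66 = 97^64·97^2 ≡ 92
97^99 = 97^64·97^32·97^2·97^1 ≡ 198
97^198 = 97^128·97^64·97^4·97^2 ≡ 1  ← first divisor giving 1
The order is 198.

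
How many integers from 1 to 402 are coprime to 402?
132

402 = 2 × 3 × 67
φ(n) = n × ∏(1 - 1/p) for each prime p dividing n
φ(402) = 402 × (1 - 1/2) × (1 - 1/3) × (1 - 1/67) = 132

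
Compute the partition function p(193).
2168627105469

p(n) counts ways to write n as a sum of positive integers (order ignored).
Euler's pentagonal recurrence: p(k) = p(k-1) + p(k-2) - p(k-5) - p(k-7) + p(k-12) + p(k-15) - ... (offsets j(3j∓1)/2, signs ++--, p(0)=1, p(<0)=0).
DP table for k = 0..192: p(0)=1, p(1)=1, p(2)=2, p(3)=3, p(4)=5, p(5)=7, p(6)=11, p(7)=15, p(8)=22, p(9)=30, p(10)=42, p(11)=56, p(12)=77, p(13)=101, p(14)=135, p(15)=176, p(16)=231, p(17)=297, p(18)=385, p(19)=490, p(20)=627, p(21)=792, p(22)=1002, p(23)=1255, p(24)=1575, p(25)=1958, p(26)=2436, p(27)=3010, p(28)=3718, p(29)=4565, p(30)=5604, p(31)=6842, p(32)=8349, p(33)=10143, p(34)=12310, p(35)=14883, p(36)=17977, p(37)=21637, p(38)=26015, p(39)=31185, p(40)=37338, p(41)=44583, p(42)=53174, p(43)=63261, p(44)=75175, p(45)=89134, p(46)=105558, p(47)=124754, p(48)=147273, p(49)=173525, p(50)=204226, p(51)=239943, p(52)=281589, p(53)=329931, p(54)=386155, p(55)=451276, p(56)=526823, p(57)=614154, p(58)=715220, p(59)=831820, p(60)=966467, p(61)=1121505, p(62)=1300156, p(63)=1505499, p(64)=1741630, p(65)=2012558, p(66)=2323520, p(67)=2679689, p(68)=3087735, p(69)=3554345, p(70)=4087968, p(71)=4697205, p(72)=5392783, p(73)=6185689, p(74)=7089500, p(75)=8118264, p(76)=9289091, p(77)=10619863, p(78)=12132164, p(79)=13848650, p(80)=15796476, p(81)=18004327, p(82)=20506255, p(83)=23338469, p(84)=26543660, p(85)=30167357, p(86)=34262962, p(87)=38887673, p(88)=44108109, p(89)=49995925, p(90)=56634173, p(91)=64112359, p(92)=72533807, p(93)=82010177, p(94)=92669720, p(95)=104651419, p(96)=118114304, p(97)=133230930, p(98)=150198136, p(99)=169229875, p(100)=190569292, p(101)=214481126, p(102)=241265379, p(103)=271248950, p(104)=304801365, p(105)=342325709, p(106)=384276336, p(107)=431149389, p(108)=483502844, p(109)=541946240, p(110)=607163746, p(111)=679903203, p(112)=761002156, p(113)=851376628, p(114)=952050665, p(115)=1064144451, p(116)=1188908248, p(117)=1327710076, p(118)=1482074143, p(119)=1653668665, p(120)=1844349560, p(121)=2056148051, p(122)=2291320912, p(123)=2552338241, p(124)=2841940500, p(125)=3163127352, p(126)=3519222692, p(127)=3913864295, p(128)=4351078600, p(129)=4835271870, p(130)=5371315400, p(131)=5964539504, p(132)=6620830889, p(133)=7346629512, p(134)=8149040695, p(135)=9035836076, p(136)=10015581680, p(137)=11097645016, p(138)=12292341831, p(139)=13610949895, p(140)=15065878135, p(141)=16670689208, p(142)=18440293320, p(143)=20390982757, p(144)=22540654445, p(145)=24908858009, p(146)=27517052599, p(147)=30388671978, p(148)=33549419497, p(149)=37027355200, p(150)=40853235313, p(151)=45060624582, p(152)=49686288421, p(153)=54770336324, p(154)=60356673280, p(155)=66493182097, p(156)=73232243759, p(157)=80630964769, p(158)=88751778802, p(159)=97662728555, p(160)=107438159466, p(161)=118159068427, p(162)=129913904637, p(163)=142798995930, p(164)=156919475295, p(165)=172389800255, p(166)=189334822579, p(167)=207890420102, p(168)=228204732751, p(169)=250438925115, p(170)=274768617130, p(171)=301384802048, p(172)=330495499613, p(173)=362326859895, p(174)=397125074750, p(175)=435157697830, p(176)=476715857290, p(177)=522115831195, p(178)=571701605655, p(179)=625846753120, p(180)=684957390936, p(181)=749474411781, p(182)=819876908323, p(183)=896684817527, p(184)=980462880430, p(185)=1071823774337, p(186)=1171432692373, p(187)=1280011042268, p(188)=1398341745571, p(189)=1527273599625, p(190)=1667727404093, p(191)=1820701100652, p(192)=1987276856363.
Final step: p(193) = p(192) + p(191) - p(188) - p(186) + p(181) + p(178) - p(171) - p(167) + p(158) + p(153) - p(142) - p(136) + p(123) + p(116) - p(101) - p(93) + p(76) + p(67) - p(48) - p(38) + p(17) + p(6)
= 1987276856363 + 1820701100652 - 1398341745571 - 1171432692373 + 749474411781 + 571701605655 - 301384802048 - 207890420102 + 88751778802 + 54770336324 - 18440293320 - 10015581680 + 2552338241 + 1188908248 - 214481126 - 82010177 + 9289091 + 2679689 - 147273 - 26015 + 297 + 11
= 2168627105469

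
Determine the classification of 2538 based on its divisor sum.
abundant

Proper divisors of 2538: sum = 1 + 2 + 3 + 6 + 9 + 18 + 27 + 47 + 54 + 94 + 141 + 282 + 423 + 846 + 1269 = 3222
Since 3222 > 2538, 2538 is abundant.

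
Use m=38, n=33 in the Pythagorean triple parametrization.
(355, 2508, 2533)

Euclid's formula: a = m² - n², b = 2mn, c = m² + n²
m = 38, n = 33
a = 38² - 33² = 1444 - 1089 = 355
b = 2 × 38 × 33 = 2508
c = 38² + 33² = 1444 + 1089 = 2533
Verification: 355² + 2508² = 126025 + 6290064 = 6416089 = 2533² ✓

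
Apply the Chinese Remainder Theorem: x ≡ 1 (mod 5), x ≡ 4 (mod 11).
26

Using Chinese Remainder Theorem:
M = 5 × 11 = 55
M1 = 11, M2 = 5
y1 = 11^(-1) mod 5 = 1
y2 = 5^(-1) mod 11 = 9
x = (1×11×1 + 4×5×9) mod 55 = 26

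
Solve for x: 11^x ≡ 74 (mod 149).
93

Baby-step giant-step with step n = ⌈√149⌉ = 13.
Baby steps 11^j mod 149 (j:value) for j=0..12: 0:1, 1:11, 2:121, 3:139, 4:39, 5:131, 6:100, 7:57, 8:31, 9:43, 10:26, 11:137, 12:17.
Giant-step multiplier: 11^(-13) ≡ 11^(148-13) = 11^135 ≡ 51 (mod 149).
Giant steps γ_i = 74·51^i mod 149: γ_0=74, γ_1=49, γ_2=115, γ_3=54, γ_4=72, γ_5=96, γ_6=128, γ_7=121 (in table at j=2).
x = i·n + j = 7·13 + 2 = 93.
Check: 11^93 ≡ 74 (mod 149).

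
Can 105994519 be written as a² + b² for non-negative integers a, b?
Not possible

Factorization: 105994519 = 97 × 103^3
By Fermat: n is sum of two squares iff every prime p ≡ 3 (mod 4) appears to even power.
Prime(s) ≡ 3 (mod 4) with odd exponent: [(103, 3)]
Therefore 105994519 cannot be expressed as a² + b².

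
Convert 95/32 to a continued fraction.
[2; 1, 31]

Euclidean algorithm steps:
95 = 2 × 32 + 31
32 = 1 × 31 + 1
31 = 31 × 1 + 0
Continued fraction: [2; 1, 31]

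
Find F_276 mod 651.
318

Matrix identity: Q^n = [[F_(n+1), F_n], [F_n, F_(n-1)]] with Q = [[1,1],[1,0]].
n = 276 = 100010100₂. Square-and-multiply, entries mod 651:
Q^1 = [[1,1],[1,0]]
Q^2 = (Q^1)² = [[2,1],[1,1]]
Q^4 = (Q^2)² = [[5,3],[3,2]]
Q^8 = (Q^4)² = [[34,21],[21,13]]
Q^17 = (Q^8)²·Q = [[631,295],[295,336]]
Q^34 = (Q^17)² = [[191,127],[127,64]]
Q^69 = (Q^34)²·Q = [[365,530],[530,486]]
Q^138 = (Q^69)² = [[89,538],[538,202]]
Q^276 = (Q^138)² = [[509,318],[318,191]]
F_276 mod 651 = Q^276[0][1] = 318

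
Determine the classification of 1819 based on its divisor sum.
deficient

Proper divisors of 1819: sum = 1 + 17 + 107 = 125
Since 125 < 1819, 1819 is deficient.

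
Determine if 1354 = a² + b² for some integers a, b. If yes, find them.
25² + 27² (a=25, b=27)

Factorization: 1354 = 2 × 677
By Fermat: n is sum of two squares iff every prime p ≡ 3 (mod 4) appears to even power.
All primes ≡ 3 (mod 4) appear to even power.
Search a = 0, 1, 2, … for 1354 - a² a perfect square: first hit at a = 25: 1354 - 625 = 729 = 27².
1354 = 25² + 27² = 625 + 729 ✓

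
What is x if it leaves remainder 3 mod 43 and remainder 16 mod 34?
390

Using Chinese Remainder Theorem:
M = 43 × 34 = 1462
M1 = 34, M2 = 43
y1 = 34^(-1) mod 43 = 19
y2 = 43^(-1) mod 34 = 19
x = (3×34×19 + 16×43×19) mod 1462 = 390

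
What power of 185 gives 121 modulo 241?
230

Baby-step giant-step with step n = ⌈√241⌉ = 16.
Baby steps 185^j mod 241 (j:value) for j=0..15: 0:1, 1:185, 2:3, 3:73, 4:9, 5:219, 6:27, 7:175, 8:81, 9:43, 10:2, 11:129, 12:6, 13:146, 14:18, 15:197.
Giant-step multiplier: 185^(-16) ≡ 185^(240-16) = 185^224 ≡ 183 (mod 241).
Giant steps γ_i = 121·183^i mod 241: γ_0=121, γ_1=212, γ_2=236, γ_3=49, γ_4=50, γ_5=233, γ_6=223, γ_7=80, γ_8=180, γ_9=164, γ_10=128, γ_11=47, γ_12=166, γ_13=12, γ_14=27 (in table at j=6).
x = i·n + j = 14·16 + 6 = 230.
Check: 185^230 ≡ 121 (mod 241).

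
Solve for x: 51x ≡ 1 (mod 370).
341

gcd(51, 370) = 1, so the inverse exists.
Extended Euclidean algorithm on (370, 51):
370 = 7 × 51 + 13  ⟹  13 = (1)·370 + (-7)·51
51 = 3 × 13 + 12  ⟹  12 = (-3)·370 + (22)·51
13 = 1 × 12 + 1  ⟹  1 = (4)·370 + (-29)·51
So (-29)·51 ≡ 1 (mod 370), i.e. 51^(-1) ≡ -29 ≡ 341 (mod 370).
Check: 51 × 341 = 17391 ≡ 1 (mod 370)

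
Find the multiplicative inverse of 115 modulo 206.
43

gcd(115, 206) = 1, so the inverse exists.
Extended Euclidean algorithm on (206, 115):
206 = 1 × 115 + 91  ⟹  91 = (1)·206 + (-1)·115
115 = 1 × 91 + 24  ⟹  24 = (-1)·206 + (2)·115
91 = 3 × 24 + 19  ⟹  19 = (4)·206 + (-7)·115
24 = 1 × 19 + 5  ⟹  5 = (-5)·206 + (9)·115
19 = 3 × 5 + 4  ⟹  4 = (19)·206 + (-34)·115
5 = 1 × 4 + 1  ⟹  1 = (-24)·206 + (43)·115
So (43)·115 ≡ 1 (mod 206), i.e. 115^(-1) ≡ 43 (mod 206).
Check: 115 × 43 = 4945 ≡ 1 (mod 206)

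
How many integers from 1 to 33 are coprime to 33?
20

33 = 3 × 11
φ(n) = n × ∏(1 - 1/p) for each prime p dividing n
φ(33) = 33 × (1 - 1/3) × (1 - 1/11) = 20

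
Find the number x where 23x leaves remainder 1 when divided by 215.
187

gcd(23, 215) = 1, so the inverse exists.
Extended Euclidean algorithm on (215, 23):
215 = 9 × 23 + 8  ⟹  8 = (1)·215 + (-9)·23
23 = 2 × 8 + 7  ⟹  7 = (-2)·215 + (19)·23
8 = 1 × 7 + 1  ⟹  1 = (3)·215 + (-28)·23
So (-28)·23 ≡ 1 (mod 215), i.e. 23^(-1) ≡ -28 ≡ 187 (mod 215).
Check: 23 × 187 = 4301 ≡ 1 (mod 215)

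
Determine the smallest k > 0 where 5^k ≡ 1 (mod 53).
52

53 is prime, so ord(5) divides φ(53) = 52.
Divisors of 52: 1, 2, 4, 13, 26, 52.
Repeated squaring: 5^1 ≡ 5, 5^2 ≡ 25, 5^4 ≡ 42, 5^8 ≡ 15, 5^16 ≡ 13, 5^32 ≡ 10 (mod 53).
Test 5^d mod 53 for each divisor d in increasing order:
5^1 ≡ 5
5^2 ≡ 25
5^4 ≡ 42
5^13 = 5^8·5^4·5^1 ≡ 23
5^26 = 5^16·5^8·5^2 ≡ 52
5^52 = 5^32·5^16·5^4 ≡ 1  ← first divisor giving 1
The order is 52.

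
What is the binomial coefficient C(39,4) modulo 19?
0

Using Lucas' theorem:
Write n=39 and k=4 in base 19:
n in base 19: [2, 1]
k in base 19: [0, 4]
C(39,4) mod 19 = ∏ C(n_i, k_i) mod 19
Digit binomials (mod 19): C(2,0) = 1; C(1,4) = 0 (k_i > n_i)
Product: 1 × 0 = 0 ≡ 0 (mod 19)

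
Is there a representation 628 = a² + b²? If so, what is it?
12² + 22² (a=12, b=22)

Factorization: 628 = 2^2 × 157
By Fermat: n is sum of two squares iff every prime p ≡ 3 (mod 4) appears to even power.
All primes ≡ 3 (mod 4) appear to even power.
Search a = 0, 1, 2, … for 628 - a² a perfect square: first hit at a = 12: 628 - 144 = 484 = 22².
628 = 12² + 22² = 144 + 484 ✓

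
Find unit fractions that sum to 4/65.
1/17 + 1/369 + 1/203873 + 1/83128196385

Greedy algorithm:
4/65: ceiling(65/4) = 17, use 1/17
3/1105: ceiling(1105/3) = 369, use 1/369
2/407745: ceiling(407745/2) = 203873, use 1/203873
1/83128196385: ceiling(83128196385/1) = 83128196385, use 1/83128196385
Result: 4/65 = 1/17 + 1/369 + 1/203873 + 1/83128196385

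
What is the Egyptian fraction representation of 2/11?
1/6 + 1/66

Greedy algorithm:
2/11: ceiling(11/2) = 6, use 1/6
1/66: ceiling(66/1) = 66, use 1/66
Result: 2/11 = 1/6 + 1/66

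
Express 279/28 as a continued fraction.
[9; 1, 27]

Euclidean algorithm steps:
279 = 9 × 28 + 27
28 = 1 × 27 + 1
27 = 27 × 1 + 0
Continued fraction: [9; 1, 27]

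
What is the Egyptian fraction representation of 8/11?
1/2 + 1/5 + 1/37 + 1/4070

Greedy algorithm:
8/11: ceiling(11/8) = 2, use 1/2
5/22: ceiling(22/5) = 5, use 1/5
3/110: ceiling(110/3) = 37, use 1/37
1/4070: ceiling(4070/1) = 4070, use 1/4070
Result: 8/11 = 1/2 + 1/5 + 1/37 + 1/4070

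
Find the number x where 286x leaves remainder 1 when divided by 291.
58

gcd(286, 291) = 1, so the inverse exists.
Extended Euclidean algorithm on (291, 286):
291 = 1 × 286 + 5  ⟹  5 = (1)·291 + (-1)·286
286 = 57 × 5 + 1  ⟹  1 = (-57)·291 + (58)·286
So (58)·286 ≡ 1 (mod 291), i.e. 286^(-1) ≡ 58 (mod 291).
Check: 286 × 58 = 16588 ≡ 1 (mod 291)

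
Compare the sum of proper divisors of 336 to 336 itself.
abundant

Proper divisors of 336: sum = 1 + 2 + 3 + 4 + 6 + 7 + 8 + 12 + ... + 56 + 84 + 112 + 168 (19 divisors) = 656
Since 656 > 336, 336 is abundant.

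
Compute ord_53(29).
26

53 is prime, so ord(29) divides φ(53) = 52.
Divisors of 52: 1, 2, 4, 13, 26, 52.
Repeated squaring: 29^1 ≡ 29, 29^2 ≡ 46, 29^4 ≡ 49, 29^8 ≡ 16, 29^16 ≡ 44, 29^32 ≡ 28 (mod 53).
Test 29^d mod 53 for each divisor d in increasing order:
29^1 ≡ 29
29^2 ≡ 46
29^4 ≡ 49
29^13 = 29^8·29^4·29^1 ≡ 52
29^26 = 29^16·29^8·29^2 ≡ 1  ← first divisor giving 1
The order is 26.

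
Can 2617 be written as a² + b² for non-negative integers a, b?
4² + 51² (a=4, b=51)

Factorization: 2617 = 2617
By Fermat: n is sum of two squares iff every prime p ≡ 3 (mod 4) appears to even power.
All primes ≡ 3 (mod 4) appear to even power.
Search a = 0, 1, 2, … for 2617 - a² a perfect square: first hit at a = 4: 2617 - 16 = 2601 = 51².
2617 = 4² + 51² = 16 + 2601 ✓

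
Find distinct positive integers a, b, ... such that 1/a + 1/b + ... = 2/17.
1/9 + 1/153

Greedy algorithm:
2/17: ceiling(17/2) = 9, use 1/9
1/153: ceiling(153/1) = 153, use 1/153
Result: 2/17 = 1/9 + 1/153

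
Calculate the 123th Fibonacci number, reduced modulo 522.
2

Matrix identity: Q^n = [[F_(n+1), F_n], [F_n, F_(n-1)]] with Q = [[1,1],[1,0]].
n = 123 = 1111011₂. Square-and-multiply, entries mod 522:
Q^1 = [[1,1],[1,0]]
Q^3 = (Q^1)²·Q = [[3,2],[2,1]]
Q^7 = (Q^3)²·Q = [[21,13],[13,8]]
Q^15 = (Q^7)²·Q = [[465,88],[88,377]]
Q^30 = (Q^15)² = [[31,494],[494,59]]
Q^61 = (Q^30)²·Q = [[269,179],[179,90]]
Q^123 = (Q^61)²·Q = [[57,2],[2,55]]
F_123 mod 522 = Q^123[0][1] = 2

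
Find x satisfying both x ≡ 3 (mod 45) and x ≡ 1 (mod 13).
183

Using Chinese Remainder Theorem:
M = 45 × 13 = 585
M1 = 13, M2 = 45
y1 = 13^(-1) mod 45 = 7
y2 = 45^(-1) mod 13 = 11
x = (3×13×7 + 1×45×11) mod 585 = 183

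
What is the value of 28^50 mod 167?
122

Repeated squaring. Binary of 50 = 110010.
28^1 ≡ 28 (mod 167); 28^2 ≡ 116 (mod 167); 28^4 ≡ 96 (mod 167); 28^8 ≡ 31 (mod 167); 28^16 ≡ 126 (mod 167); 28^32 ≡ 11 (mod 167)
28^50 = 28^2 × 28^16 × 28^32 ≡ 122 (mod 167)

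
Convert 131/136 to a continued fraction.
[0; 1, 26, 5]

Euclidean algorithm steps:
131 = 0 × 136 + 131
136 = 1 × 131 + 5
131 = 26 × 5 + 1
5 = 5 × 1 + 0
Continued fraction: [0; 1, 26, 5]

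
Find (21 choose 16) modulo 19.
0

Using Lucas' theorem:
Write n=21 and k=16 in base 19:
n in base 19: [1, 2]
k in base 19: [0, 16]
C(21,16) mod 19 = ∏ C(n_i, k_i) mod 19
Digit binomials (mod 19): C(1,0) = 1; C(2,16) = 0 (k_i > n_i)
Product: 1 × 0 = 0 ≡ 0 (mod 19)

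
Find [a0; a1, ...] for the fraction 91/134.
[0; 1, 2, 8, 1, 1, 2]

Euclidean algorithm steps:
91 = 0 × 134 + 91
134 = 1 × 91 + 43
91 = 2 × 43 + 5
43 = 8 × 5 + 3
5 = 1 × 3 + 2
3 = 1 × 2 + 1
2 = 2 × 1 + 0
Continued fraction: [0; 1, 2, 8, 1, 1, 2]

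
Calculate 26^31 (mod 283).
270

Repeated squaring. Binary of 31 = 11111.
26^1 ≡ 26 (mod 283); 26^2 ≡ 110 (mod 283); 26^4 ≡ 214 (mod 283); 26^8 ≡ 233 (mod 283); 26^16 ≡ 236 (mod 283)
26^31 = 26^1 × 26^2 × 26^4 × 26^8 × 26^16 ≡ 270 (mod 283)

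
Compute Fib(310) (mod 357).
218

Matrix identity: Q^n = [[F_(n+1), F_n], [F_n, F_(n-1)]] with Q = [[1,1],[1,0]].
n = 310 = 100110110₂. Square-and-multiply, entries mod 357:
Q^1 = [[1,1],[1,0]]
Q^2 = (Q^1)² = [[2,1],[1,1]]
Q^4 = (Q^2)² = [[5,3],[3,2]]
Q^9 = (Q^4)²·Q = [[55,34],[34,21]]
Q^19 = (Q^9)²·Q = [[339,254],[254,85]]
Q^38 = (Q^19)² = [[223,239],[239,341]]
Q^77 = (Q^38)²·Q = [[314,107],[107,207]]
Q^155 = (Q^77)²·Q = [[144,89],[89,55]]
Q^310 = (Q^155)² = [[97,218],[218,236]]
F_310 mod 357 = Q^310[0][1] = 218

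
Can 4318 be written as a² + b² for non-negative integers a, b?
Not possible

Factorization: 4318 = 2 × 17 × 127
By Fermat: n is sum of two squares iff every prime p ≡ 3 (mod 4) appears to even power.
Prime(s) ≡ 3 (mod 4) with odd exponent: [(127, 1)]
Therefore 4318 cannot be expressed as a² + b².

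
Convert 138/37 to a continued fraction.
[3; 1, 2, 1, 2, 3]

Euclidean algorithm steps:
138 = 3 × 37 + 27
37 = 1 × 27 + 10
27 = 2 × 10 + 7
10 = 1 × 7 + 3
7 = 2 × 3 + 1
3 = 3 × 1 + 0
Continued fraction: [3; 1, 2, 1, 2, 3]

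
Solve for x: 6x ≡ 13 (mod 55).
x ≡ 48 (mod 55)

gcd(6, 55) = 1, which divides 13, so solutions exist.
Find 6^(-1) mod 55 by the extended Euclidean algorithm:
55 = 9 × 6 + 1  ⟹  1 = (1)·55 + (-9)·6
So (-9)·6 ≡ 1 (mod 55), i.e. 6^(-1) ≡ -9 ≡ 46 (mod 55).
x ≡ 46 × 13 = 598 ≡ 48 (mod 55).
Check: 6 × 48 = 288 ≡ 13 (mod 55).
Unique solution: x ≡ 48 (mod 55)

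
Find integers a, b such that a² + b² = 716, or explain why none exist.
Not possible

Factorization: 716 = 2^2 × 179
By Fermat: n is sum of two squares iff every prime p ≡ 3 (mod 4) appears to even power.
Prime(s) ≡ 3 (mod 4) with odd exponent: [(179, 1)]
Therefore 716 cannot be expressed as a² + b².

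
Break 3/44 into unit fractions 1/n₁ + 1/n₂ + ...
1/15 + 1/660

Greedy algorithm:
3/44: ceiling(44/3) = 15, use 1/15
1/660: ceiling(660/1) = 660, use 1/660
Result: 3/44 = 1/15 + 1/660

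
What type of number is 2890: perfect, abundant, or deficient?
deficient

Proper divisors of 2890: sum = 1 + 2 + 5 + 10 + 17 + 34 + 85 + 170 + 289 + 578 + 1445 = 2636
Since 2636 < 2890, 2890 is deficient.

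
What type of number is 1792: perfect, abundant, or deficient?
abundant

Proper divisors of 1792: sum = 1 + 2 + 4 + 7 + 8 + 14 + 16 + 28 + ... + 224 + 256 + 448 + 896 (17 divisors) = 2296
Since 2296 > 1792, 1792 is abundant.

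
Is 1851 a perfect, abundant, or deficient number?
deficient

Proper divisors of 1851: sum = 1 + 3 + 617 = 621
Since 621 < 1851, 1851 is deficient.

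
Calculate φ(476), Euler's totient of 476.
192

476 = 2^2 × 7 × 17
φ(n) = n × ∏(1 - 1/p) for each prime p dividing n
φ(476) = 476 × (1 - 1/2) × (1 - 1/7) × (1 - 1/17) = 192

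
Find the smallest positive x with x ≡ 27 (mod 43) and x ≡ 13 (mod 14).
27

Using Chinese Remainder Theorem:
M = 43 × 14 = 602
M1 = 14, M2 = 43
y1 = 14^(-1) mod 43 = 40
y2 = 43^(-1) mod 14 = 1
x = (27×14×40 + 13×43×1) mod 602 = 27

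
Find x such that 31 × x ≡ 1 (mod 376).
279

gcd(31, 376) = 1, so the inverse exists.
Extended Euclidean algorithm on (376, 31):
376 = 12 × 31 + 4  ⟹  4 = (1)·376 + (-12)·31
31 = 7 × 4 + 3  ⟹  3 = (-7)·376 + (85)·31
4 = 1 × 3 + 1  ⟹  1 = (8)·376 + (-97)·31
So (-97)·31 ≡ 1 (mod 376), i.e. 31^(-1) ≡ -97 ≡ 279 (mod 376).
Check: 31 × 279 = 8649 ≡ 1 (mod 376)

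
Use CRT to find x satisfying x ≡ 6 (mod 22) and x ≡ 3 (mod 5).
28

Using Chinese Remainder Theorem:
M = 22 × 5 = 110
M1 = 5, M2 = 22
y1 = 5^(-1) mod 22 = 9
y2 = 22^(-1) mod 5 = 3
x = (6×5×9 + 3×22×3) mod 110 = 28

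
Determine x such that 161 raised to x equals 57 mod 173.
8

Baby-step giant-step with step n = ⌈√173⌉ = 14.
Baby steps 161^j mod 173 (j:value) for j=0..13: 0:1, 1:161, 2:144, 3:2, 4:149, 5:115, 6:4, 7:125, 8:57, 9:8, 10:77, 11:114, 12:16, 13:154.
h = 57 is already in the table at j=8, so x = 8.
Check: 161^8 ≡ 57 (mod 173).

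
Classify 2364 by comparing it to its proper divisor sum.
abundant

Proper divisors of 2364: sum = 1 + 2 + 3 + 4 + 6 + 12 + 197 + 394 + 591 + 788 + 1182 = 3180
Since 3180 > 2364, 2364 is abundant.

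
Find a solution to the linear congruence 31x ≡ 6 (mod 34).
x ≡ 32 (mod 34)

gcd(31, 34) = 1, which divides 6, so solutions exist.
Find 31^(-1) mod 34 by the extended Euclidean algorithm:
34 = 1 × 31 + 3  ⟹  3 = (1)·34 + (-1)·31
31 = 10 × 3 + 1  ⟹  1 = (-10)·34 + (11)·31
So (11)·31 ≡ 1 (mod 34), i.e. 31^(-1) ≡ 11 (mod 34).
x ≡ 11 × 6 = 66 ≡ 32 (mod 34).
Check: 31 × 32 = 992 ≡ 6 (mod 34).
Unique solution: x ≡ 32 (mod 34)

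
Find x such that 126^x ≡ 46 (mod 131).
74

Baby-step giant-step with step n = ⌈√131⌉ = 12.
Baby steps 126^j mod 131 (j:value) for j=0..11: 0:1, 1:126, 2:25, 3:6, 4:101, 5:19, 6:36, 7:82, 8:114, 9:85, 10:99, 11:29.
Giant-step multiplier: 126^(-12) ≡ 126^(130-12) = 126^118 ≡ 28 (mod 131).
Giant steps γ_i = 46·28^i mod 131: γ_0=46, γ_1=109, γ_2=39, γ_3=44, γ_4=53, γ_5=43, γ_6=25 (in table at j=2).
x = i·n + j = 6·12 + 2 = 74.
Check: 126^74 ≡ 46 (mod 131).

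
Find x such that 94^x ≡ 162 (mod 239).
10

Baby-step giant-step with step n = ⌈√239⌉ = 16.
Baby steps 94^j mod 239 (j:value) for j=0..15: 0:1, 1:94, 2:232, 3:59, 4:49, 5:65, 6:135, 7:23, 8:11, 9:78, 10:162, 11:171, 12:61, 13:237, 14:51, 15:14.
h = 162 is already in the table at j=10, so x = 10.
Check: 94^10 ≡ 162 (mod 239).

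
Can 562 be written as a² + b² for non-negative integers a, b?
11² + 21² (a=11, b=21)

Factorization: 562 = 2 × 281
By Fermat: n is sum of two squares iff every prime p ≡ 3 (mod 4) appears to even power.
All primes ≡ 3 (mod 4) appear to even power.
Search a = 0, 1, 2, … for 562 - a² a perfect square: first hit at a = 11: 562 - 121 = 441 = 21².
562 = 11² + 21² = 121 + 441 ✓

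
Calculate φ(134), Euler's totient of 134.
66

134 = 2 × 67
φ(n) = n × ∏(1 - 1/p) for each prime p dividing n
φ(134) = 134 × (1 - 1/2) × (1 - 1/67) = 66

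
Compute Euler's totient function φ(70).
24

70 = 2 × 5 × 7
φ(n) = n × ∏(1 - 1/p) for each prime p dividing n
φ(70) = 70 × (1 - 1/2) × (1 - 1/5) × (1 - 1/7) = 24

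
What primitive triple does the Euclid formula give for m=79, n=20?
(5841, 3160, 6641)

Euclid's formula: a = m² - n², b = 2mn, c = m² + n²
m = 79, n = 20
a = 79² - 20² = 6241 - 400 = 5841
b = 2 × 79 × 20 = 3160
c = 79² + 20² = 6241 + 400 = 6641
Verification: 5841² + 3160² = 34117281 + 9985600 = 44102881 = 6641² ✓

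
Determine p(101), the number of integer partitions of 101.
214481126

p(n) counts ways to write n as a sum of positive integers (order ignored).
Euler's pentagonal recurrence: p(k) = p(k-1) + p(k-2) - p(k-5) - p(k-7) + p(k-12) + p(k-15) - ... (offsets j(3j∓1)/2, signs ++--, p(0)=1, p(<0)=0).
DP table for k = 0..100: p(0)=1, p(1)=1, p(2)=2, p(3)=3, p(4)=5, p(5)=7, p(6)=11, p(7)=15, p(8)=22, p(9)=30, p(10)=42, p(11)=56, p(12)=77, p(13)=101, p(14)=135, p(15)=176, p(16)=231, p(17)=297, p(18)=385, p(19)=490, p(20)=627, p(21)=792, p(22)=1002, p(23)=1255, p(24)=1575, p(25)=1958, p(26)=2436, p(27)=3010, p(28)=3718, p(29)=4565, p(30)=5604, p(31)=6842, p(32)=8349, p(33)=10143, p(34)=12310, p(35)=14883, p(36)=17977, p(37)=21637, p(38)=26015, p(39)=31185, p(40)=37338, p(41)=44583, p(42)=53174, p(43)=63261, p(44)=75175, p(45)=89134, p(46)=105558, p(47)=124754, p(48)=147273, p(49)=173525, p(50)=204226, p(51)=239943, p(52)=281589, p(53)=329931, p(54)=386155, p(55)=451276, p(56)=526823, p(57)=614154, p(58)=715220, p(59)=831820, p(60)=966467, p(61)=1121505, p(62)=1300156, p(63)=1505499, p(64)=1741630, p(65)=2012558, p(66)=2323520, p(67)=2679689, p(68)=3087735, p(69)=3554345, p(70)=4087968, p(71)=4697205, p(72)=5392783, p(73)=6185689, p(74)=7089500, p(75)=8118264, p(76)=9289091, p(77)=10619863, p(78)=12132164, p(79)=13848650, p(80)=15796476, p(81)=18004327, p(82)=20506255, p(83)=23338469, p(84)=26543660, p(85)=30167357, p(86)=34262962, p(87)=38887673, p(88)=44108109, p(89)=49995925, p(90)=56634173, p(91)=64112359, p(92)=72533807, p(93)=82010177, p(94)=92669720, p(95)=104651419, p(96)=118114304, p(97)=133230930, p(98)=150198136, p(99)=169229875, p(100)=190569292.
Final step: p(101) = p(100) + p(99) - p(96) - p(94) + p(89) + p(86) - p(79) - p(75) + p(66) + p(61) - p(50) - p(44) + p(31) + p(24) - p(9) - p(1)
= 190569292 + 169229875 - 118114304 - 92669720 + 49995925 + 34262962 - 13848650 - 8118264 + 2323520 + 1121505 - 204226 - 75175 + 6842 + 1575 - 30 - 1
= 214481126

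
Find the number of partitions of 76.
9289091

p(n) counts ways to write n as a sum of positive integers (order ignored).
Euler's pentagonal recurrence: p(k) = p(k-1) + p(k-2) - p(k-5) - p(k-7) + p(k-12) + p(k-15) - ... (offsets j(3j∓1)/2, signs ++--, p(0)=1, p(<0)=0).
DP table for k = 0..75: p(0)=1, p(1)=1, p(2)=2, p(3)=3, p(4)=5, p(5)=7, p(6)=11, p(7)=15, p(8)=22, p(9)=30, p(10)=42, p(11)=56, p(12)=77, p(13)=101, p(14)=135, p(15)=176, p(16)=231, p(17)=297, p(18)=385, p(19)=490, p(20)=627, p(21)=792, p(22)=1002, p(23)=1255, p(24)=1575, p(25)=1958, p(26)=2436, p(27)=3010, p(28)=3718, p(29)=4565, p(30)=5604, p(31)=6842, p(32)=8349, p(33)=10143, p(34)=12310, p(35)=14883, p(36)=17977, p(37)=21637, p(38)=26015, p(39)=31185, p(40)=37338, p(41)=44583, p(42)=53174, p(43)=63261, p(44)=75175, p(45)=89134, p(46)=105558, p(47)=124754, p(48)=147273, p(49)=173525, p(50)=204226, p(51)=239943, p(52)=281589, p(53)=329931, p(54)=386155, p(55)=451276, p(56)=526823, p(57)=614154, p(58)=715220, p(59)=831820, p(60)=966467, p(61)=1121505, p(62)=1300156, p(63)=1505499, p(64)=1741630, p(65)=2012558, p(66)=2323520, p(67)=2679689, p(68)=3087735, p(69)=3554345, p(70)=4087968, p(71)=4697205, p(72)=5392783, p(73)=6185689, p(74)=7089500, p(75)=8118264.
Final step: p(76) = p(75) + p(74) - p(71) - p(69) + p(64) + p(61) - p(54) - p(50) + p(41) + p(36) - p(25) - p(19) + p(6)
= 8118264 + 7089500 - 4697205 - 3554345 + 1741630 + 1121505 - 386155 - 204226 + 44583 + 17977 - 1958 - 490 + 11
= 9289091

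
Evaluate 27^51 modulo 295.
248

Repeated squaring. Binary of 51 = 110011.
27^1 ≡ 27 (mod 295); 27^2 ≡ 139 (mod 295); 27^4 ≡ 146 (mod 295); 27^8 ≡ 76 (mod 295); 27^16 ≡ 171 (mod 295); 27^32 ≡ 36 (mod 295)
27^51 = 27^1 × 27^2 × 27^16 × 27^32 ≡ 248 (mod 295)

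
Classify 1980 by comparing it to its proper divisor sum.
abundant

Proper divisors of 1980: sum = 1 + 2 + 3 + 4 + 5 + 6 + 9 + 10 + ... + 396 + 495 + 660 + 990 (35 divisors) = 4572
Since 4572 > 1980, 1980 is abundant.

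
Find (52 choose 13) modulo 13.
4

Using Lucas' theorem:
Write n=52 and k=13 in base 13:
n in base 13: [4, 0]
k in base 13: [1, 0]
C(52,13) mod 13 = ∏ C(n_i, k_i) mod 13
Digit binomials (mod 13): C(4,1) = 4; C(0,0) = 1
Product: 4 × 1 = 4 ≡ 4 (mod 13)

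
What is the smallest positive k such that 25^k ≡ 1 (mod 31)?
3

31 is prime, so ord(25) divides φ(31) = 30.
Divisors of 30: 1, 2, 3, 5, 6, 10, 15, 30.
Repeated squaring: 25^1 ≡ 25, 25^2 ≡ 5, 25^4 ≡ 25, 25^8 ≡ 5, 25^16 ≡ 25 (mod 31).
Test 25^d mod 31 for each divisor d in increasing order:
25^1 ≡ 25
25^2 ≡ 5
25^3 = 25^2·25^1 ≡ 1  ← first divisor giving 1
The order is 3.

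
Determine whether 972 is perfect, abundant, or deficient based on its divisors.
abundant

Proper divisors of 972: sum = 1 + 2 + 3 + 4 + 6 + 9 + 12 + 18 + ... + 162 + 243 + 324 + 486 (17 divisors) = 1576
Since 1576 > 972, 972 is abundant.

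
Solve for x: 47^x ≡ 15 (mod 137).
4

Baby-step giant-step with step n = ⌈√137⌉ = 12.
Baby steps 47^j mod 137 (j:value) for j=0..11: 0:1, 1:47, 2:17, 3:114, 4:15, 5:20, 6:118, 7:66, 8:88, 9:26, 10:126, 11:31.
h = 15 is already in the table at j=4, so x = 4.
Check: 47^4 ≡ 15 (mod 137).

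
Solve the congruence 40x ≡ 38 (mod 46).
x ≡ 9 (mod 23)

gcd(40, 46) = 2, which divides 38, so solutions exist.
Divide through by 2: 20x ≡ 19 (mod 23).
Find 20^(-1) mod 23 by the extended Euclidean algorithm:
23 = 1 × 20 + 3  ⟹  3 = (1)·23 + (-1)·20
20 = 6 × 3 + 2  ⟹  2 = (-6)·23 + (7)·20
3 = 1 × 2 + 1  ⟹  1 = (7)·23 + (-8)·20
So (-8)·20 ≡ 1 (mod 23), i.e. 20^(-1) ≡ -8 ≡ 15 (mod 23).
x ≡ 15 × 19 = 285 ≡ 9 (mod 23).
Check: 40 × 9 = 360 ≡ 38 (mod 46).
x ≡ 9 (mod 23), giving 2 solutions mod 46.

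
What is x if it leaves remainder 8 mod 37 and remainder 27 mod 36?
711

Using Chinese Remainder Theorem:
M = 37 × 36 = 1332
M1 = 36, M2 = 37
y1 = 36^(-1) mod 37 = 36
y2 = 37^(-1) mod 36 = 1
x = (8×36×36 + 27×37×1) mod 1332 = 711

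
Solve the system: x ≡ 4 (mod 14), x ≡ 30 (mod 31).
340

Using Chinese Remainder Theorem:
M = 14 × 31 = 434
M1 = 31, M2 = 14
y1 = 31^(-1) mod 14 = 5
y2 = 14^(-1) mod 31 = 20
x = (4×31×5 + 30×14×20) mod 434 = 340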